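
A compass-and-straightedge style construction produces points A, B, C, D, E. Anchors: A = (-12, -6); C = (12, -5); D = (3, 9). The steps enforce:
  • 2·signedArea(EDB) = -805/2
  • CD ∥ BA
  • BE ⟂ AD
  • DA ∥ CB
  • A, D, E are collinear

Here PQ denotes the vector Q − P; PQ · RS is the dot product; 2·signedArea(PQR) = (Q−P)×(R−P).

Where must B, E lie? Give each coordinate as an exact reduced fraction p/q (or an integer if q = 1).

B = (-3, -20)
E = (-29/2, -17/2)

1. B_x = -3  [CD ∥ BA ∩ DA ∥ CB]
2. B_y = -20  [CD ∥ BA ∩ DA ∥ CB]
   → B = (-3, -20)
3. E_x = -29/2  [A, D, E are collinear ∩ BE ⟂ AD]
4. E_y = -17/2  [A, D, E are collinear ∩ BE ⟂ AD]
   → E = (-29/2, -17/2)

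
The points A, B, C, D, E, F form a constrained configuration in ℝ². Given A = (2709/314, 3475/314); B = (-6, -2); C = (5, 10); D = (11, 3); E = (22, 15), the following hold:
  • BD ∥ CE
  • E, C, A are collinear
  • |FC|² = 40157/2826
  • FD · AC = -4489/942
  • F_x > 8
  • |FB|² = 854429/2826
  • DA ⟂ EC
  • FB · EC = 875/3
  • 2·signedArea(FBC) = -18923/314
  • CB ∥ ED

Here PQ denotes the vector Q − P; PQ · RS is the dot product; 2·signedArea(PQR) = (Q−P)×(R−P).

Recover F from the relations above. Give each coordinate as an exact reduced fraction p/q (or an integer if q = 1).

1. F_x = 7733/942  [2·signedArea(FBC) = -18923/314 ∩ FD · AC = -4489/942]
2. F_y = 2519/314  [2·signedArea(FBC) = -18923/314 ∩ FD · AC = -4489/942]
   → F = (7733/942, 2519/314)

F = (7733/942, 2519/314)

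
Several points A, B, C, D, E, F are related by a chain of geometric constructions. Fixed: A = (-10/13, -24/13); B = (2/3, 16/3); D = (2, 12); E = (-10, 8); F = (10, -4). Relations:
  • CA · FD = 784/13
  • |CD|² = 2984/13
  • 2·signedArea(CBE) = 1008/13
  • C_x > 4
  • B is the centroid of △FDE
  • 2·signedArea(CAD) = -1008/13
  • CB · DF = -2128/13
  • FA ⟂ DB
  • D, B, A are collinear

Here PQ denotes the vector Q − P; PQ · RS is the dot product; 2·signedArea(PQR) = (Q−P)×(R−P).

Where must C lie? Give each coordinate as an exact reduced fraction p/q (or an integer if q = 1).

C = (60/13, -38/13)

1. C_x = 60/13  [2·signedArea(CBE) = 1008/13 ∩ CA · FD = 784/13]
2. C_y = -38/13  [2·signedArea(CBE) = 1008/13 ∩ CA · FD = 784/13]
   → C = (60/13, -38/13)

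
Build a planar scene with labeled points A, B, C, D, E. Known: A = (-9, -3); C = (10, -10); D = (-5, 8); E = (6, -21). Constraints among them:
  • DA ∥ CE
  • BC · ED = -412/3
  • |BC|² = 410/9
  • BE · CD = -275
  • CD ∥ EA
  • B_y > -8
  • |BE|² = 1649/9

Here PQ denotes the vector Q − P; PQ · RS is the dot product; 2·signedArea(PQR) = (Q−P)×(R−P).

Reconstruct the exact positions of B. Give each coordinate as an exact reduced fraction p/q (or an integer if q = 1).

1. B_x = 11/3  [BE · CD = -275 ∩ BC · ED = -412/3]
2. B_y = -23/3  [BE · CD = -275 ∩ BC · ED = -412/3]
   → B = (11/3, -23/3)

B = (11/3, -23/3)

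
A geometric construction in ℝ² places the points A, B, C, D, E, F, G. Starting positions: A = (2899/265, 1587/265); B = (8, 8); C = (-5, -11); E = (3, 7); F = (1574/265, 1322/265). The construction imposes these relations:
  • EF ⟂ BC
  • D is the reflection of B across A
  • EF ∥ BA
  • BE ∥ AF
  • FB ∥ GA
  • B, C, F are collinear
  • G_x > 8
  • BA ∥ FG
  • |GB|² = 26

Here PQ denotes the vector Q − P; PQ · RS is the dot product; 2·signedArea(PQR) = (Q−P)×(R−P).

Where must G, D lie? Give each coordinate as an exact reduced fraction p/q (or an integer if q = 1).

1. G_x = 2353/265  [FB ∥ GA ∩ BA ∥ FG]
2. G_y = 789/265  [FB ∥ GA ∩ BA ∥ FG]
   → G = (2353/265, 789/265)
3. D_x = 3678/265  [D is the reflection of B across A]
4. D_y = 1054/265  [D is the reflection of B across A]
   → D = (3678/265, 1054/265)

D = (3678/265, 1054/265)
G = (2353/265, 789/265)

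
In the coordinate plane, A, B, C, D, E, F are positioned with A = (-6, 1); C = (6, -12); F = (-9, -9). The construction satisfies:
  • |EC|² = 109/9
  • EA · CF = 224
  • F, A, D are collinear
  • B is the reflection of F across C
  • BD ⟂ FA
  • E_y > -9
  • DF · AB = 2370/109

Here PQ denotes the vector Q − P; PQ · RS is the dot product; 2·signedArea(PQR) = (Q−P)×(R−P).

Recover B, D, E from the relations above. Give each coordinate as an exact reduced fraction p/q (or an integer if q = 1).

1. B_x = 21  [B is the reflection of F across C]
2. B_y = -15  [B is the reflection of F across C]
   → B = (21, -15)
3. D_x = -891/109  [F, A, D are collinear ∩ BD ⟂ FA]
4. D_y = -681/109  [F, A, D are collinear ∩ BD ⟂ FA]
   → D = (-891/109, -681/109)
5. E_x = 7  [line 15·x + -3·y + -131 = 0 ∩ |EC|² = 109/9]
6. E_y = -26/3  [line 15·x + -3·y + -131 = 0 ∩ |EC|² = 109/9]
   → E = (7, -26/3)

B = (21, -15)
D = (-891/109, -681/109)
E = (7, -26/3)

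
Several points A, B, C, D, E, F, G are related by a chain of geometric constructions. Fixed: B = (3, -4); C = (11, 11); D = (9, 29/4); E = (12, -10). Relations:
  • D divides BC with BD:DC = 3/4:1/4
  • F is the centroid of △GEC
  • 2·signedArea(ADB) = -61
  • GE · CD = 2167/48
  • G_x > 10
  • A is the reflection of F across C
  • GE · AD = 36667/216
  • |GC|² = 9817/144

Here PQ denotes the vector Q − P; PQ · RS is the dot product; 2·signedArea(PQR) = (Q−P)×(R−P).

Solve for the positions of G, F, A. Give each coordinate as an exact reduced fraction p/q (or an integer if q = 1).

A = (97/9, 83/4)
F = (101/9, 5/4)
G = (32/3, 11/4)

1. G_x = 32/3  [line 2·x + 15/4·y + -1519/48 = 0 ∩ |GC|² = 9817/144]
2. G_y = 11/4  [line 2·x + 15/4·y + -1519/48 = 0 ∩ |GC|² = 9817/144]
   → G = (32/3, 11/4)
3. F_x = 101/9  [F is the centroid of △GEC]
4. F_y = 5/4  [F is the centroid of △GEC]
   → F = (101/9, 5/4)
5. A_x = 97/9  [GE · AD = 36667/216 ∩ A is the reflection of F across C]
6. A_y = 83/4  [GE · AD = 36667/216 ∩ A is the reflection of F across C]
   → A = (97/9, 83/4)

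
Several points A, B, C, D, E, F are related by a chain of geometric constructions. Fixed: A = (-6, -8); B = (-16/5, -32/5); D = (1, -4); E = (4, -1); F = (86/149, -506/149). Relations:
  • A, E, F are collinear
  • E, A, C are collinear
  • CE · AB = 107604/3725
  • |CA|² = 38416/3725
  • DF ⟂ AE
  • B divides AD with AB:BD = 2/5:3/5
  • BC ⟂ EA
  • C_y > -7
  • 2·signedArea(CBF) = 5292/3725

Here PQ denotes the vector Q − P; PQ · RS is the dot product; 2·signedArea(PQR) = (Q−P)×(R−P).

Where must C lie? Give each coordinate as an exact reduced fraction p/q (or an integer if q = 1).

C = (-502/149, -4588/745)

1. C_x = -502/149  [E, A, C are collinear ∩ BC ⟂ EA]
2. C_y = -4588/745  [E, A, C are collinear ∩ BC ⟂ EA]
   → C = (-502/149, -4588/745)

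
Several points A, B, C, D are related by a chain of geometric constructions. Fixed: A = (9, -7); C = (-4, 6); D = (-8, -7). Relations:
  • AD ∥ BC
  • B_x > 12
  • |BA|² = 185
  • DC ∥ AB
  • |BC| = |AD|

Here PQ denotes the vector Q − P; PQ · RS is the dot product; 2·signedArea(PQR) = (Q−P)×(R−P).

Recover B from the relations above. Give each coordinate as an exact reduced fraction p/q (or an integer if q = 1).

B = (13, 6)

1. B_x = 13  [AD ∥ BC ∩ DC ∥ AB]
2. B_y = 6  [AD ∥ BC ∩ DC ∥ AB]
   → B = (13, 6)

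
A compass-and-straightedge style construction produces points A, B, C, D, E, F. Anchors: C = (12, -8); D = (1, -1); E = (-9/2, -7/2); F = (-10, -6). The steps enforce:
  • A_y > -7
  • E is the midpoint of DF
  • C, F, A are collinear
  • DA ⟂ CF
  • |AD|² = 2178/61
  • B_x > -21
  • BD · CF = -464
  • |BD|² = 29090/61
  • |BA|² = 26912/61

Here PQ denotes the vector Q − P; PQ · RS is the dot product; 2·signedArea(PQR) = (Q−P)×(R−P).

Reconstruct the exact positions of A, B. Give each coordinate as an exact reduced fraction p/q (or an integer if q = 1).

1. A_x = 28/61  [C, F, A are collinear ∩ DA ⟂ CF]
2. A_y = -424/61  [C, F, A are collinear ∩ DA ⟂ CF]
   → A = (28/61, -424/61)
3. B_x = -1248/61  [line 22·x + -2·y + 440 = 0 ∩ |BA|² = 26912/61]
4. B_y = -308/61  [line 22·x + -2·y + 440 = 0 ∩ |BA|² = 26912/61]
   → B = (-1248/61, -308/61)

A = (28/61, -424/61)
B = (-1248/61, -308/61)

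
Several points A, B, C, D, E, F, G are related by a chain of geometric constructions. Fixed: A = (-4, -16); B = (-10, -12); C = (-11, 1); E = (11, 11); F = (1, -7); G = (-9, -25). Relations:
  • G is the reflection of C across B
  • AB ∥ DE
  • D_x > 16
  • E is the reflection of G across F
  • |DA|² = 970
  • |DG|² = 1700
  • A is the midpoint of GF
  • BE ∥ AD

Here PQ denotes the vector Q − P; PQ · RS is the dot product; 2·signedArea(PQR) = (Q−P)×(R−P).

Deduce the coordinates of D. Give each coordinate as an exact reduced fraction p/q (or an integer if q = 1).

1. D_x = 17  [AB ∥ DE ∩ BE ∥ AD]
2. D_y = 7  [AB ∥ DE ∩ BE ∥ AD]
   → D = (17, 7)

D = (17, 7)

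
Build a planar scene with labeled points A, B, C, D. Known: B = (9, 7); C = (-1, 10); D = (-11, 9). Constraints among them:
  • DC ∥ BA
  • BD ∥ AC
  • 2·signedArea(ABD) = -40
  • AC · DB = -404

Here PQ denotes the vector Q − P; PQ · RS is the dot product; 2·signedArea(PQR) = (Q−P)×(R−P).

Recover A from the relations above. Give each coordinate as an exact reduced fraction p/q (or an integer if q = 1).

A = (19, 8)

1. A_x = 19  [BD ∥ AC ∩ DC ∥ BA]
2. A_y = 8  [BD ∥ AC ∩ DC ∥ BA]
   → A = (19, 8)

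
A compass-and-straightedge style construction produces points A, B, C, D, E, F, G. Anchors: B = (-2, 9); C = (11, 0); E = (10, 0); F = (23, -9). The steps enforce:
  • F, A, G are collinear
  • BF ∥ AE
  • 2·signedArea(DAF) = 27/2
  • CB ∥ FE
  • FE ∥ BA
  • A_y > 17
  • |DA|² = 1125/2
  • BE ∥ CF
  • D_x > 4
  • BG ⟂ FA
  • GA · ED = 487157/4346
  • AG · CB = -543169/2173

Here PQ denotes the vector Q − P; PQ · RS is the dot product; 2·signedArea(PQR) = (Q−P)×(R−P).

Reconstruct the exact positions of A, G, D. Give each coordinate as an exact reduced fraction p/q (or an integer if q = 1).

1. A_x = -15  [BF ∥ AE ∩ FE ∥ BA]
2. A_y = 18  [BF ∥ AE ∩ FE ∥ BA]
   → A = (-15, 18)
3. G_x = -4589/2173  [F, A, G are collinear ∩ BG ⟂ FA]
4. G_y = 19215/2173  [F, A, G are collinear ∩ BG ⟂ FA]
   → G = (-4589/2173, 19215/2173)
5. D_x = 9/2  [2·signedArea(DAF) = 27/2 ∩ GA · ED = 487157/4346]
6. D_y = 9/2  [2·signedArea(DAF) = 27/2 ∩ GA · ED = 487157/4346]
   → D = (9/2, 9/2)

A = (-15, 18)
D = (9/2, 9/2)
G = (-4589/2173, 19215/2173)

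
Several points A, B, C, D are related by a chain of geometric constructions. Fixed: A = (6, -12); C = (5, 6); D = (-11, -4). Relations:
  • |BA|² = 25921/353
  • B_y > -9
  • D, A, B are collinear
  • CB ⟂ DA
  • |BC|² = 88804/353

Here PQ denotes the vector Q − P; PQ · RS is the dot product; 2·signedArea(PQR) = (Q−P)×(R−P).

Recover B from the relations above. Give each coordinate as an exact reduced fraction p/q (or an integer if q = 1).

B = (-619/353, -2948/353)

1. B_x = -619/353  [D, A, B are collinear ∩ CB ⟂ DA]
2. B_y = -2948/353  [D, A, B are collinear ∩ CB ⟂ DA]
   → B = (-619/353, -2948/353)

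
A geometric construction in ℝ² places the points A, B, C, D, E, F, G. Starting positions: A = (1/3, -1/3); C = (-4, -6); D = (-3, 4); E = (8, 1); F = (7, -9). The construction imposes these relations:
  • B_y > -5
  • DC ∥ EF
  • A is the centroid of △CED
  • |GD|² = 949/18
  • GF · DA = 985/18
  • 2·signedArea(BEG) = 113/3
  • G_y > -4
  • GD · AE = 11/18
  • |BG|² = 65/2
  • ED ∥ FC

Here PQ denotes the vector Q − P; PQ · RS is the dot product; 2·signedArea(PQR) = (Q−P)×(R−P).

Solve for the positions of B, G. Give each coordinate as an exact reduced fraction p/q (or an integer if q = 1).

1. G_x = -11/6  [GD · AE = 11/18 ∩ GF · DA = 985/18]
2. G_y = -19/6  [GD · AE = 11/18 ∩ GF · DA = 985/18]
   → G = (-11/6, -19/6)
3. B_x = 11/3  [line 25/6·x + -59/6·y + -367/6 = 0 ∩ |BG|² = 65/2]
4. B_y = -14/3  [line 25/6·x + -59/6·y + -367/6 = 0 ∩ |BG|² = 65/2]
   → B = (11/3, -14/3)

B = (11/3, -14/3)
G = (-11/6, -19/6)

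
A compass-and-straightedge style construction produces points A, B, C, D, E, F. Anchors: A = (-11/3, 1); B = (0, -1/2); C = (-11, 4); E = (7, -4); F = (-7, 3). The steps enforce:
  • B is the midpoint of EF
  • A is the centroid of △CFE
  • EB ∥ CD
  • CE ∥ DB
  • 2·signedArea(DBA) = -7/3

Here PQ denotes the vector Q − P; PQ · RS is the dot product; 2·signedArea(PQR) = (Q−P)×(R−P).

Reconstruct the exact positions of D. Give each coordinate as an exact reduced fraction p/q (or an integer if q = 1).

1. D_x = -18  [CE ∥ DB ∩ EB ∥ CD]
2. D_y = 15/2  [CE ∥ DB ∩ EB ∥ CD]
   → D = (-18, 15/2)

D = (-18, 15/2)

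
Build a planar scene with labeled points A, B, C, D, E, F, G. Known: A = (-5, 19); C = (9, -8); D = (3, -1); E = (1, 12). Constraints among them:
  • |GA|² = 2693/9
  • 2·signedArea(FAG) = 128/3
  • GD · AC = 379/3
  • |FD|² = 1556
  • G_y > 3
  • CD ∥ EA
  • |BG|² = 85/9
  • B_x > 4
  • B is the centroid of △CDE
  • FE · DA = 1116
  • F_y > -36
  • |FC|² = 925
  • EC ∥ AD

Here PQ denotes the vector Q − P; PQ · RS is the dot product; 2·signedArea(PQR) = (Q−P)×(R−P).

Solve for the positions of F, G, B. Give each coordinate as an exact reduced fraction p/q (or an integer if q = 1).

B = (13/3, 1)
F = (23, -35)
G = (7/3, 10/3)

1. F_x = 23  [line 8·x + -20·y + -884 = 0 ∩ |FD|² = 1556]
2. F_y = -35  [line 8·x + -20·y + -884 = 0 ∩ |FD|² = 1556]
   → F = (23, -35)
3. G_x = 7/3  [2·signedArea(FAG) = 128/3 ∩ GD · AC = 379/3]
4. G_y = 10/3  [2·signedArea(FAG) = 128/3 ∩ GD · AC = 379/3]
   → G = (7/3, 10/3)
5. B_x = 13/3  [B is the centroid of △CDE]
6. B_y = 1  [B is the centroid of △CDE]
   → B = (13/3, 1)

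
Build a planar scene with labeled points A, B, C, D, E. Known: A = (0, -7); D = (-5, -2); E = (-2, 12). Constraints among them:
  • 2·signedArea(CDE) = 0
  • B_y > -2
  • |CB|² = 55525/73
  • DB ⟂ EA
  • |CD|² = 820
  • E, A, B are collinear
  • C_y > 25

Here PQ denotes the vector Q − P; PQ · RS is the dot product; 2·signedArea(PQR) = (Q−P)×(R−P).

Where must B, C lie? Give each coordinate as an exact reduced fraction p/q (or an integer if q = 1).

1. B_x = -42/73  [E, A, B are collinear ∩ DB ⟂ EA]
2. B_y = -112/73  [E, A, B are collinear ∩ DB ⟂ EA]
   → B = (-42/73, -112/73)
3. C_x = 1  [line -14·x + 3·y + -64 = 0 ∩ |CD|² = 820]
4. C_y = 26  [line -14·x + 3·y + -64 = 0 ∩ |CD|² = 820]
   → C = (1, 26)

B = (-42/73, -112/73)
C = (1, 26)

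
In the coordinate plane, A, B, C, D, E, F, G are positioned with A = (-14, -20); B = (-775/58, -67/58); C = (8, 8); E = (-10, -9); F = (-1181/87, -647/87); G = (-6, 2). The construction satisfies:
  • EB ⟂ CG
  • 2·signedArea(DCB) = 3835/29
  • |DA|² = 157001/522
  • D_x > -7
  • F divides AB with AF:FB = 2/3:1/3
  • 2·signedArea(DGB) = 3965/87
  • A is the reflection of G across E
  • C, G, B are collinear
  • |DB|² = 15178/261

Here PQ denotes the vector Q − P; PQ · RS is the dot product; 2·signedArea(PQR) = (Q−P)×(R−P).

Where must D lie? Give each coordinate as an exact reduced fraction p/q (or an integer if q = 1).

D = (-1123/174, -763/174)

1. D_x = -1123/174  [line 183/58·x + -427/58·y + -1037/87 = 0 ∩ |DB|² = 15178/261]
2. D_y = -763/174  [line 183/58·x + -427/58·y + -1037/87 = 0 ∩ |DB|² = 15178/261]
   → D = (-1123/174, -763/174)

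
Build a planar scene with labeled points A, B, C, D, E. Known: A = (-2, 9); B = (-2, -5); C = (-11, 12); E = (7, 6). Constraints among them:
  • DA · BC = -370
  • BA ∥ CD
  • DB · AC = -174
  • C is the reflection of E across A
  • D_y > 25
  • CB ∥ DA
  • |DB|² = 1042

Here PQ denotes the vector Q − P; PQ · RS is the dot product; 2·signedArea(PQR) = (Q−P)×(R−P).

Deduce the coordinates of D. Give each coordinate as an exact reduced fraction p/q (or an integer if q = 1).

1. D_x = -11  [CB ∥ DA ∩ BA ∥ CD]
2. D_y = 26  [CB ∥ DA ∩ BA ∥ CD]
   → D = (-11, 26)

D = (-11, 26)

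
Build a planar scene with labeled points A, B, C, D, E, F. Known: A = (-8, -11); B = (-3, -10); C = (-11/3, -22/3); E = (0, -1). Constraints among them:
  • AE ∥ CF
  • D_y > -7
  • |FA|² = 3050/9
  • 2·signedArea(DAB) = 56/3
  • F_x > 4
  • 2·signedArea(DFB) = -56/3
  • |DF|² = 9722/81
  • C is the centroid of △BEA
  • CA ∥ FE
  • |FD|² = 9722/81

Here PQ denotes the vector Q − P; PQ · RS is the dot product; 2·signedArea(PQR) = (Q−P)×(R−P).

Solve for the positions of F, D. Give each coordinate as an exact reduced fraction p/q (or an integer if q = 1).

1. F_x = 13/3  [CA ∥ FE ∩ AE ∥ CF]
2. F_y = 8/3  [CA ∥ FE ∩ AE ∥ CF]
   → F = (13/3, 8/3)
3. D_x = -20/9  [2·signedArea(DFB) = -56/3 ∩ 2·signedArea(DAB) = 56/3]
4. D_y = -55/9  [2·signedArea(DFB) = -56/3 ∩ 2·signedArea(DAB) = 56/3]
   → D = (-20/9, -55/9)

D = (-20/9, -55/9)
F = (13/3, 8/3)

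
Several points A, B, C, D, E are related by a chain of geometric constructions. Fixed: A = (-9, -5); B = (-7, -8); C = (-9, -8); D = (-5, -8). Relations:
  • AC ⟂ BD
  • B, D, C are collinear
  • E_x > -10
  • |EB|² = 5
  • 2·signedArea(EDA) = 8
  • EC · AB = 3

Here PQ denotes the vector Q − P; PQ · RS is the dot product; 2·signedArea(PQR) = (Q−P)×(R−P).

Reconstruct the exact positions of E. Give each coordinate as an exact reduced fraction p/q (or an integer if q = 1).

E = (-9, -7)

1. E_x = -9  [2·signedArea(EDA) = 8 ∩ EC · AB = 3]
2. E_y = -7  [2·signedArea(EDA) = 8 ∩ EC · AB = 3]
   → E = (-9, -7)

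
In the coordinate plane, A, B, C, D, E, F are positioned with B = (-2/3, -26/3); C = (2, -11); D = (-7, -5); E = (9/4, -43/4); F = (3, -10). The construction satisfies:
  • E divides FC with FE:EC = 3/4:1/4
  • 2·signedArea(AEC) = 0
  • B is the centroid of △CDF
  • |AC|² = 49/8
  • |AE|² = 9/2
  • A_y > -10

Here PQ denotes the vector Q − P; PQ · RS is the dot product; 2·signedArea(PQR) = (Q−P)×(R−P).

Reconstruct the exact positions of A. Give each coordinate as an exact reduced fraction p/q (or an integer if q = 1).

A = (15/4, -37/4)

1. A_x = 15/4  [line 1/4·x + -1/4·y + -13/4 = 0 ∩ |AC|² = 49/8]
2. A_y = -37/4  [line 1/4·x + -1/4·y + -13/4 = 0 ∩ |AC|² = 49/8]
   → A = (15/4, -37/4)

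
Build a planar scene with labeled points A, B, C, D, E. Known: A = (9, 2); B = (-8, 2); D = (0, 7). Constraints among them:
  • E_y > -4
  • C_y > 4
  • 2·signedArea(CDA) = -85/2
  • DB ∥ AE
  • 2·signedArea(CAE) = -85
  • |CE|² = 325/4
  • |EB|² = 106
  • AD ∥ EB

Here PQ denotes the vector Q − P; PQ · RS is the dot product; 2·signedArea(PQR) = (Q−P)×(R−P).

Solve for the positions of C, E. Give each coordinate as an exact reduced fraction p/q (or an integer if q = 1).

C = (-4, 9/2)
E = (1, -3)

1. E_x = 1  [AD ∥ EB ∩ DB ∥ AE]
2. E_y = -3  [AD ∥ EB ∩ DB ∥ AE]
   → E = (1, -3)
3. C_x = -4  [2·signedArea(CAE) = -85 ∩ 2·signedArea(CDA) = -85/2]
4. C_y = 9/2  [2·signedArea(CAE) = -85 ∩ 2·signedArea(CDA) = -85/2]
   → C = (-4, 9/2)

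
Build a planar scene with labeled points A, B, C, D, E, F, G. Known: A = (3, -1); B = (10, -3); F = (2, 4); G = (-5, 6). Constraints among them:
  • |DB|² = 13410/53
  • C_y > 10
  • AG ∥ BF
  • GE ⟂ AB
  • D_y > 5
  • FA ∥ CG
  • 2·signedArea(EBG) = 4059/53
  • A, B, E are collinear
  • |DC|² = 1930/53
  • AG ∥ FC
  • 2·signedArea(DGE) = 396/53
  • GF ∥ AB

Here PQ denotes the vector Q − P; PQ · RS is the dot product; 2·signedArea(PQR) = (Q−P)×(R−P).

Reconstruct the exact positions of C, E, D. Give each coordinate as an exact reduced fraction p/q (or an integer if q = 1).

C = (-6, 11)
D = (-181/53, 294/53)
E = (-331/53, 87/53)

1. C_x = -6  [FA ∥ CG ∩ AG ∥ FC]
2. C_y = 11  [FA ∥ CG ∩ AG ∥ FC]
   → C = (-6, 11)
3. E_x = -331/53  [A, B, E are collinear ∩ GE ⟂ AB]
4. E_y = 87/53  [A, B, E are collinear ∩ GE ⟂ AB]
   → E = (-331/53, 87/53)
5. D_x = -181/53  [line 231/53·x + -66/53·y + 1155/53 = 0 ∩ |DB|² = 13410/53]
6. D_y = 294/53  [line 231/53·x + -66/53·y + 1155/53 = 0 ∩ |DB|² = 13410/53]
   → D = (-181/53, 294/53)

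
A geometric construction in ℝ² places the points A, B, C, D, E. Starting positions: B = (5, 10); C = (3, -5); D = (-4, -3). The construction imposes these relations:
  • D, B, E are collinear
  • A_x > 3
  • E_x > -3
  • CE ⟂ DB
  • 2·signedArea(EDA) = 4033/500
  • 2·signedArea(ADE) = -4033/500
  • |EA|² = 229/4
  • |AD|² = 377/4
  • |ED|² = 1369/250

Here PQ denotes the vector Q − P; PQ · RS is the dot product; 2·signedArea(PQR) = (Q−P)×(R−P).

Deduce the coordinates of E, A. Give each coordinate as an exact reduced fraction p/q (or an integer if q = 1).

A = (4, 5/2)
E = (-667/250, -269/250)

1. E_x = -667/250  [D, B, E are collinear ∩ CE ⟂ DB]
2. E_y = -269/250  [D, B, E are collinear ∩ CE ⟂ DB]
   → E = (-667/250, -269/250)
3. A_x = 4  [line -481/250·x + 333/250·y + 2183/500 = 0 ∩ |AD|² = 377/4]
4. A_y = 5/2  [line -481/250·x + 333/250·y + 2183/500 = 0 ∩ |AD|² = 377/4]
   → A = (4, 5/2)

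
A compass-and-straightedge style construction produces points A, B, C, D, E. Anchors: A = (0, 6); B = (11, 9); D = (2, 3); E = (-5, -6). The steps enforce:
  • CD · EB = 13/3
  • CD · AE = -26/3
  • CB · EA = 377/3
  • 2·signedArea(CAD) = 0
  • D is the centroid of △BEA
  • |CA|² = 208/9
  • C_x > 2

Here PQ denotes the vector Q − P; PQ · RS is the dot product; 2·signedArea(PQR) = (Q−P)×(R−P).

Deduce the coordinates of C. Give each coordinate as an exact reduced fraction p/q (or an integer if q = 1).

1. C_x = 8/3  [2·signedArea(CAD) = 0 ∩ CB · EA = 377/3]
2. C_y = 2  [2·signedArea(CAD) = 0 ∩ CB · EA = 377/3]
   → C = (8/3, 2)

C = (8/3, 2)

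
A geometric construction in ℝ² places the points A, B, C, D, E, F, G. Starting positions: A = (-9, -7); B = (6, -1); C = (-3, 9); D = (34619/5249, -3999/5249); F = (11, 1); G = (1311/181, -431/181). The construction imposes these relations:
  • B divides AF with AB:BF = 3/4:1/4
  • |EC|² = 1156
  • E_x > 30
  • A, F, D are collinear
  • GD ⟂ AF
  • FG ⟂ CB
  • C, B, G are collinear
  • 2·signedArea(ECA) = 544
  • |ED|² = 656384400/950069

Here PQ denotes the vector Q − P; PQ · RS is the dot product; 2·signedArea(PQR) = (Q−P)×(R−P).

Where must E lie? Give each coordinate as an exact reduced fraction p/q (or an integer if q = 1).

E = (31, 9)

1. E_x = 31  [line 16·x + -6·y + -442 = 0 ∩ |ED|² = 656384400/950069]
2. E_y = 9  [line 16·x + -6·y + -442 = 0 ∩ |ED|² = 656384400/950069]
   → E = (31, 9)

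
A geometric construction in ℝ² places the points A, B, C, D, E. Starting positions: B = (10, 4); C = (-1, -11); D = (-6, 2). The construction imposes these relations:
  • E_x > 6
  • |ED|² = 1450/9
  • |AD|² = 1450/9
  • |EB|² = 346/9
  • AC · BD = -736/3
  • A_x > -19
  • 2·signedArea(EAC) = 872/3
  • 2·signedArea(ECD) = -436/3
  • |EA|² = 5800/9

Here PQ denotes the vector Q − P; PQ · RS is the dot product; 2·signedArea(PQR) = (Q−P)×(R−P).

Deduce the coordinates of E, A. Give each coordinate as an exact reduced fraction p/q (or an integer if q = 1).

1. E_x = 19/3  [line -13·x + -5·y + 232/3 = 0 ∩ |EB|² = 346/9]
2. E_y = -1  [line -13·x + -5·y + 232/3 = 0 ∩ |EB|² = 346/9]
   → E = (19/3, -1)
3. A_x = -55/3  [AC · BD = -736/3 ∩ 2·signedArea(EAC) = 872/3]
4. A_y = 5  [AC · BD = -736/3 ∩ 2·signedArea(EAC) = 872/3]
   → A = (-55/3, 5)

A = (-55/3, 5)
E = (19/3, -1)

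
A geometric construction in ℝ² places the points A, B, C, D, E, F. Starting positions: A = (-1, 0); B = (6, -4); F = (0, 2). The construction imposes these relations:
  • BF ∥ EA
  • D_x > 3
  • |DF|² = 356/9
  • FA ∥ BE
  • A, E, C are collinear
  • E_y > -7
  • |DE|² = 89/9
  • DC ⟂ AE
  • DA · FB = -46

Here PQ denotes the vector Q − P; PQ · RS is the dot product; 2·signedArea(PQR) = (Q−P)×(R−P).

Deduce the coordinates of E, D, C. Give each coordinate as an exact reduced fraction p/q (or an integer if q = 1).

1. E_x = 5  [BF ∥ EA ∩ FA ∥ BE]
2. E_y = -6  [BF ∥ EA ∩ FA ∥ BE]
   → E = (5, -6)
3. D_x = 10/3  [line -6·x + 6·y + 40 = 0 ∩ |DE|² = 89/9]
4. D_y = -10/3  [line -6·x + 6·y + 40 = 0 ∩ |DE|² = 89/9]
   → D = (10/3, -10/3)
5. C_x = 17/6  [A, E, C are collinear ∩ DC ⟂ AE]
6. C_y = -23/6  [A, E, C are collinear ∩ DC ⟂ AE]
   → C = (17/6, -23/6)

C = (17/6, -23/6)
D = (10/3, -10/3)
E = (5, -6)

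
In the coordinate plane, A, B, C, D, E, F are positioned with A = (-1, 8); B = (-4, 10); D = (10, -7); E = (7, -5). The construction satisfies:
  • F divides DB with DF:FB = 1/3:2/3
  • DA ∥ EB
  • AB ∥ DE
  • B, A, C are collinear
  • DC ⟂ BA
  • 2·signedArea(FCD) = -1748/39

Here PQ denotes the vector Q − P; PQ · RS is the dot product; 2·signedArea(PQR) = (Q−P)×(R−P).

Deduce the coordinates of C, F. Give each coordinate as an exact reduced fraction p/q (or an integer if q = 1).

1. C_x = 176/13  [B, A, C are collinear ∩ DC ⟂ BA]
2. C_y = -22/13  [B, A, C are collinear ∩ DC ⟂ BA]
   → C = (176/13, -22/13)
3. F_x = 16/3  [F divides DB with DF:FB = 1/3:2/3]
4. F_y = -4/3  [F divides DB with DF:FB = 1/3:2/3]
   → F = (16/3, -4/3)

C = (176/13, -22/13)
F = (16/3, -4/3)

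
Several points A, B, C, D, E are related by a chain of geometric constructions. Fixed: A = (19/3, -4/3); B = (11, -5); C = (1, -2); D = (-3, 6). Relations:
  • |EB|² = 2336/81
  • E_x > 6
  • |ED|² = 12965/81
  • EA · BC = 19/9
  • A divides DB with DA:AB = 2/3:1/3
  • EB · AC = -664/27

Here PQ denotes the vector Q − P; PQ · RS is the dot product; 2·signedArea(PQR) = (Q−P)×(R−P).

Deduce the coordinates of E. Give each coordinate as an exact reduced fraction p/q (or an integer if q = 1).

E = (55/9, -25/9)

1. E_x = 55/9  [EB · AC = -664/27 ∩ EA · BC = 19/9]
2. E_y = -25/9  [EB · AC = -664/27 ∩ EA · BC = 19/9]
   → E = (55/9, -25/9)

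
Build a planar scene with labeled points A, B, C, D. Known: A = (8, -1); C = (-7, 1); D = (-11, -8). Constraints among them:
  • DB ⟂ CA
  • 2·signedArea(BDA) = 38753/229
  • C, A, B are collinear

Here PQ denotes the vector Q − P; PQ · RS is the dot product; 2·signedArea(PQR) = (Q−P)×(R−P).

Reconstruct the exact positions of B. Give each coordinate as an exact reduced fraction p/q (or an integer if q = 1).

B = (-2233/229, 313/229)

1. B_x = -2233/229  [C, A, B are collinear ∩ DB ⟂ CA]
2. B_y = 313/229  [C, A, B are collinear ∩ DB ⟂ CA]
   → B = (-2233/229, 313/229)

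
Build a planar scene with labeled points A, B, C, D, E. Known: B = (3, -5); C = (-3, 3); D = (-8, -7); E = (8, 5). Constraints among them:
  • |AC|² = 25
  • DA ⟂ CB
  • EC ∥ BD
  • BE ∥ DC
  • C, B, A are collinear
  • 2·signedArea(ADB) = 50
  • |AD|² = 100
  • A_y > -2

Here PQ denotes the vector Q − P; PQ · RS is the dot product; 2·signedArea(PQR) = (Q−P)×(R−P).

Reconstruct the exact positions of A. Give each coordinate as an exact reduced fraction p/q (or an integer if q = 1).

1. A_x = 0  [C, B, A are collinear ∩ DA ⟂ CB]
2. A_y = -1  [C, B, A are collinear ∩ DA ⟂ CB]
   → A = (0, -1)

A = (0, -1)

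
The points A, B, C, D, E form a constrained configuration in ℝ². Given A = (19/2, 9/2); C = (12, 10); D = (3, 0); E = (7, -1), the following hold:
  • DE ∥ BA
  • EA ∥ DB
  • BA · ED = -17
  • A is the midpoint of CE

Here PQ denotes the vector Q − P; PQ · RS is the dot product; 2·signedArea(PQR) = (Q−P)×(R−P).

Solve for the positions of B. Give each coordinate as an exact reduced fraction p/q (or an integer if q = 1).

1. B_x = 11/2  [DE ∥ BA ∩ EA ∥ DB]
2. B_y = 11/2  [DE ∥ BA ∩ EA ∥ DB]
   → B = (11/2, 11/2)

B = (11/2, 11/2)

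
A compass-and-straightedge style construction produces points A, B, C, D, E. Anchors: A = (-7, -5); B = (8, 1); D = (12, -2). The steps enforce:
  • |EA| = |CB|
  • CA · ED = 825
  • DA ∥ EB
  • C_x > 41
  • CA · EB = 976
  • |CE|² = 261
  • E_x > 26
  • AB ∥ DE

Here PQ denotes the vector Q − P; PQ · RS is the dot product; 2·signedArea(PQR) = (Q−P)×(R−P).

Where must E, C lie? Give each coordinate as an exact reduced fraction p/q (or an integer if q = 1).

C = (42, 10)
E = (27, 4)

1. E_x = 27  [DA ∥ EB ∩ AB ∥ DE]
2. E_y = 4  [DA ∥ EB ∩ AB ∥ DE]
   → E = (27, 4)
3. C_x = 42  [CA · EB = 976 ∩ CA · ED = 825]
4. C_y = 10  [CA · EB = 976 ∩ CA · ED = 825]
   → C = (42, 10)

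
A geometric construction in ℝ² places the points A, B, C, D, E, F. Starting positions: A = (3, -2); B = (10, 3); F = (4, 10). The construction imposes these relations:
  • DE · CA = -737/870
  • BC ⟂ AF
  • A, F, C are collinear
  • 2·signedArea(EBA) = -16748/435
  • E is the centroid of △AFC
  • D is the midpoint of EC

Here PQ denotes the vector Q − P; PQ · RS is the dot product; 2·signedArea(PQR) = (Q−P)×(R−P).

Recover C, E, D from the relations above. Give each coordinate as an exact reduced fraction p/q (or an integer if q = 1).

C = (502/145, 514/145)
D = (3023/870, 536/145)
E = (1517/435, 558/145)

1. C_x = 502/145  [A, F, C are collinear ∩ BC ⟂ AF]
2. C_y = 514/145  [A, F, C are collinear ∩ BC ⟂ AF]
   → C = (502/145, 514/145)
3. E_x = 1517/435  [E is the centroid of △AFC]
4. E_y = 558/145  [E is the centroid of △AFC]
   → E = (1517/435, 558/145)
5. D_x = 3023/870  [D is the midpoint of EC]
6. D_y = 536/145  [D is the midpoint of EC]
   → D = (3023/870, 536/145)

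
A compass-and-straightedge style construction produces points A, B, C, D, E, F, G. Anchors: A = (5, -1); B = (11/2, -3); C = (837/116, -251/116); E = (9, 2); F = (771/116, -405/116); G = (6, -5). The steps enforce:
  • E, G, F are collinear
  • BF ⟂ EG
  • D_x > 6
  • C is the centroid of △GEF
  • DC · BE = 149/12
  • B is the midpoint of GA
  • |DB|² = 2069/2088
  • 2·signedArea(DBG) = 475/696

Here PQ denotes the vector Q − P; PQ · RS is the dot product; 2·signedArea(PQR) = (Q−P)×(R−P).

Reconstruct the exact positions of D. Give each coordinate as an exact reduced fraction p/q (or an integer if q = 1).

D = (2105/348, -1333/348)

1. D_x = 2105/348  [2·signedArea(DBG) = 475/696 ∩ DC · BE = 149/12]
2. D_y = -1333/348  [2·signedArea(DBG) = 475/696 ∩ DC · BE = 149/12]
   → D = (2105/348, -1333/348)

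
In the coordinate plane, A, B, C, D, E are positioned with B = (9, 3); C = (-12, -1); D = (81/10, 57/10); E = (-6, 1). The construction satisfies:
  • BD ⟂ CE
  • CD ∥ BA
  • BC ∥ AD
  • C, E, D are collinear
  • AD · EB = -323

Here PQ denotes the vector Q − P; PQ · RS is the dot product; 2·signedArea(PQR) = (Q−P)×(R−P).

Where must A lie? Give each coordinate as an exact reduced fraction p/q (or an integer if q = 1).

A = (291/10, 97/10)

1. A_x = 291/10  [BC ∥ AD ∩ CD ∥ BA]
2. A_y = 97/10  [BC ∥ AD ∩ CD ∥ BA]
   → A = (291/10, 97/10)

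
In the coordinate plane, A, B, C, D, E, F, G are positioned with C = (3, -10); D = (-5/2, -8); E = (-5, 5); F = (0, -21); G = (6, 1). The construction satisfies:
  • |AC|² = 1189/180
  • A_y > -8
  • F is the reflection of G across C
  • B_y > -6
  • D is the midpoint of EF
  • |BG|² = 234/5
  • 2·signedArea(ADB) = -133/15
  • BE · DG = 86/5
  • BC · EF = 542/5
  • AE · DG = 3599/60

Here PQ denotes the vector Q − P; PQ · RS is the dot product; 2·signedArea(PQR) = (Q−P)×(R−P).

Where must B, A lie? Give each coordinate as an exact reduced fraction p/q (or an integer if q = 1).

A = (47/30, -118/15)
B = (21/5, -28/5)

1. B_x = 21/5  [BE · DG = 86/5 ∩ BC · EF = 542/5]
2. B_y = -28/5  [BE · DG = 86/5 ∩ BC · EF = 542/5]
   → B = (21/5, -28/5)
3. A_x = 47/30  [2·signedArea(ADB) = -133/15 ∩ AE · DG = 3599/60]
4. A_y = -118/15  [2·signedArea(ADB) = -133/15 ∩ AE · DG = 3599/60]
   → A = (47/30, -118/15)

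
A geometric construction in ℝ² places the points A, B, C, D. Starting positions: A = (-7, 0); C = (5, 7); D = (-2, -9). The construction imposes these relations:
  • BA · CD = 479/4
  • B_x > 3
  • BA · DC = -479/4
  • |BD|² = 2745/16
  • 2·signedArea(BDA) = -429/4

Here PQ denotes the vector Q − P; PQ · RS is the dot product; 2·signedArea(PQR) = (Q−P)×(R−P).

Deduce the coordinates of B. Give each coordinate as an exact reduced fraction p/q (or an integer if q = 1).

B = (13/4, 3)

1. B_x = 13/4  [BA · DC = -479/4 ∩ 2·signedArea(BDA) = -429/4]
2. B_y = 3  [BA · DC = -479/4 ∩ 2·signedArea(BDA) = -429/4]
   → B = (13/4, 3)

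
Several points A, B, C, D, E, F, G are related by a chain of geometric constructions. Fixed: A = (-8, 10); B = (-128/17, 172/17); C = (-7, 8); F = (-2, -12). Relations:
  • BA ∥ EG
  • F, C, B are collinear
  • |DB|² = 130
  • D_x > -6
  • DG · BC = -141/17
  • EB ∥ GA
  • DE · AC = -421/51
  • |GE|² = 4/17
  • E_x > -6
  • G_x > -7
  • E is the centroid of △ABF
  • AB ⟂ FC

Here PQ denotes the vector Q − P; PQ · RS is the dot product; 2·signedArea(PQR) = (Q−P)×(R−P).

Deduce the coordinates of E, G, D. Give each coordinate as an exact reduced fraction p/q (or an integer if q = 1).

D = (-5, -1)
E = (-298/51, 46/17)
G = (-322/51, 44/17)

1. E_x = -298/51  [E is the centroid of △ABF]
2. E_y = 46/17  [E is the centroid of △ABF]
   → E = (-298/51, 46/17)
3. G_x = -322/51  [EB ∥ GA ∩ BA ∥ EG]
4. G_y = 44/17  [EB ∥ GA ∩ BA ∥ EG]
   → G = (-322/51, 44/17)
5. D_x = -5  [DE · AC = -421/51 ∩ DG · BC = -141/17]
6. D_y = -1  [DE · AC = -421/51 ∩ DG · BC = -141/17]
   → D = (-5, -1)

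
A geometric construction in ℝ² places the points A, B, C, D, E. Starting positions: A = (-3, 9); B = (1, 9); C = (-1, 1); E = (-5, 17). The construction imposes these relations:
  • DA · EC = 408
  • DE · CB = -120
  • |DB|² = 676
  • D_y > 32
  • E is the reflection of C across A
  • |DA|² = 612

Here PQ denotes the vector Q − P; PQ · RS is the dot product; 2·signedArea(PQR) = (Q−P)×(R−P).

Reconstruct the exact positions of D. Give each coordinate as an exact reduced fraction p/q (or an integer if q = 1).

1. D_x = -9  [DA · EC = 408 ∩ DE · CB = -120]
2. D_y = 33  [DA · EC = 408 ∩ DE · CB = -120]
   → D = (-9, 33)

D = (-9, 33)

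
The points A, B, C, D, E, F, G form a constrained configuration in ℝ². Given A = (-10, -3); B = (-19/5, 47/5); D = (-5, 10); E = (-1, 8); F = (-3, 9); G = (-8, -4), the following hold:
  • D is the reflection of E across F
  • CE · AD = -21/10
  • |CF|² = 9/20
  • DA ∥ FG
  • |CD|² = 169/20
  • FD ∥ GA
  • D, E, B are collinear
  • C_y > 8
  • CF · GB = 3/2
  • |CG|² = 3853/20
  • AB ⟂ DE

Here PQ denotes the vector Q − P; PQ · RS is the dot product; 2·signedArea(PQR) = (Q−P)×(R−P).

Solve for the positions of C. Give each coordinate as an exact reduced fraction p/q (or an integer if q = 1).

1. C_x = -12/5  [CF · GB = 3/2 ∩ CE · AD = -21/10]
2. C_y = 87/10  [CF · GB = 3/2 ∩ CE · AD = -21/10]
   → C = (-12/5, 87/10)

C = (-12/5, 87/10)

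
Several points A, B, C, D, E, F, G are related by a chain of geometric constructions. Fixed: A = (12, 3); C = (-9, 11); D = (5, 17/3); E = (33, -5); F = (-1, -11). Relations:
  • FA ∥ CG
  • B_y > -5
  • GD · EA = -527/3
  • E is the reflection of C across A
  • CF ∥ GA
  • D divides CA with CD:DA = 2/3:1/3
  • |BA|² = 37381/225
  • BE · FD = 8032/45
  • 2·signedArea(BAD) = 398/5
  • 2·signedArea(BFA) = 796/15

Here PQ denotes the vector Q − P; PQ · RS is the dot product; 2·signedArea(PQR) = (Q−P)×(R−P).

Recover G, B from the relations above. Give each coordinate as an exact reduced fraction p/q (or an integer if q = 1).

1. G_x = 4  [CF ∥ GA ∩ FA ∥ CG]
2. G_y = 25  [CF ∥ GA ∩ FA ∥ CG]
   → G = (4, 25)
3. B_x = 7/5  [2·signedArea(BFA) = 796/15 ∩ 2·signedArea(BAD) = 398/5]
4. B_y = -13/3  [2·signedArea(BFA) = 796/15 ∩ 2·signedArea(BAD) = 398/5]
   → B = (7/5, -13/3)

B = (7/5, -13/3)
G = (4, 25)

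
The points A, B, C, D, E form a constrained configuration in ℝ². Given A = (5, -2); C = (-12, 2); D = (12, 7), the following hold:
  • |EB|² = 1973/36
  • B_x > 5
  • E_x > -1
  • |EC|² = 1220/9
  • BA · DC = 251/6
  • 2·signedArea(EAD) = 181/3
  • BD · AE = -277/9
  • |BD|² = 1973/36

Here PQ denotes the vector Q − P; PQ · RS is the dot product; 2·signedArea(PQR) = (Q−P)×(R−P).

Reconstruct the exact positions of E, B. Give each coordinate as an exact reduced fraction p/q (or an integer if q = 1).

1. E_x = -2/3  [line -9·x + 7·y + -4/3 = 0 ∩ |EC|² = 1220/9]
2. E_y = -2/3  [line -9·x + 7·y + -4/3 = 0 ∩ |EC|² = 1220/9]
   → E = (-2/3, -2/3)
3. B_x = 17/3  [BD · AE = -277/9 ∩ BA · DC = 251/6]
4. B_y = 19/6  [BD · AE = -277/9 ∩ BA · DC = 251/6]
   → B = (17/3, 19/6)

B = (17/3, 19/6)
E = (-2/3, -2/3)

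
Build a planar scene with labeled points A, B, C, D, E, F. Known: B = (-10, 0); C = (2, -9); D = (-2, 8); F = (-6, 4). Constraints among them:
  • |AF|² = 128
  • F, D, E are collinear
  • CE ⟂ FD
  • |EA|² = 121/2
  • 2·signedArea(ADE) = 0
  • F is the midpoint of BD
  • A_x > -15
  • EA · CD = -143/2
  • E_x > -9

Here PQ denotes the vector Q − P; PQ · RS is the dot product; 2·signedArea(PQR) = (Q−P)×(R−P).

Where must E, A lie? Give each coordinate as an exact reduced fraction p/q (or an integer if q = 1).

1. E_x = -17/2  [F, D, E are collinear ∩ CE ⟂ FD]
2. E_y = 3/2  [F, D, E are collinear ∩ CE ⟂ FD]
   → E = (-17/2, 3/2)
3. A_x = -14  [2·signedArea(ADE) = 0 ∩ EA · CD = -143/2]
4. A_y = -4  [2·signedArea(ADE) = 0 ∩ EA · CD = -143/2]
   → A = (-14, -4)

A = (-14, -4)
E = (-17/2, 3/2)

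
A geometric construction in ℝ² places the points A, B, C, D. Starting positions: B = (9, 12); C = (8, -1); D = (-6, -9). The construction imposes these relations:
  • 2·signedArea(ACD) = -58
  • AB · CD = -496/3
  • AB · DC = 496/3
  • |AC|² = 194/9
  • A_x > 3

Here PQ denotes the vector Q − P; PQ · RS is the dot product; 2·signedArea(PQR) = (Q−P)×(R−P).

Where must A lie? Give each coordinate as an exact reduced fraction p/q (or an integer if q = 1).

A = (11/3, 2/3)

1. A_x = 11/3  [AB · DC = 496/3 ∩ 2·signedArea(ACD) = -58]
2. A_y = 2/3  [AB · DC = 496/3 ∩ 2·signedArea(ACD) = -58]
   → A = (11/3, 2/3)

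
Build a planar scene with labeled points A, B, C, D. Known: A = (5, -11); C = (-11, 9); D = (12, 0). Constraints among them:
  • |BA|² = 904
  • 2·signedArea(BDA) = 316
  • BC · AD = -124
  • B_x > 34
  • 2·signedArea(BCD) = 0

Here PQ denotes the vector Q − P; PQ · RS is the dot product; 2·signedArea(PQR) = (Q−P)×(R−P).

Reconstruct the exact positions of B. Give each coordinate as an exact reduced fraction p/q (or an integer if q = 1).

B = (35, -9)

1. B_x = 35  [2·signedArea(BCD) = 0 ∩ BC · AD = -124]
2. B_y = -9  [2·signedArea(BCD) = 0 ∩ BC · AD = -124]
   → B = (35, -9)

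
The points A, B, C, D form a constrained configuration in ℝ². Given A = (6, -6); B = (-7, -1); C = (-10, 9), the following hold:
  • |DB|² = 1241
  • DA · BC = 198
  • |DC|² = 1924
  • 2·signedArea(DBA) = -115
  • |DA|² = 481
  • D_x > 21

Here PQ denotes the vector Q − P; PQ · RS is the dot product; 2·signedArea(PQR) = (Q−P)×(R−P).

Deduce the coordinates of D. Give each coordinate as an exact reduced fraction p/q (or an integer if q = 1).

D = (22, -21)

1. D_x = 22  [DA · BC = 198 ∩ 2·signedArea(DBA) = -115]
2. D_y = -21  [DA · BC = 198 ∩ 2·signedArea(DBA) = -115]
   → D = (22, -21)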